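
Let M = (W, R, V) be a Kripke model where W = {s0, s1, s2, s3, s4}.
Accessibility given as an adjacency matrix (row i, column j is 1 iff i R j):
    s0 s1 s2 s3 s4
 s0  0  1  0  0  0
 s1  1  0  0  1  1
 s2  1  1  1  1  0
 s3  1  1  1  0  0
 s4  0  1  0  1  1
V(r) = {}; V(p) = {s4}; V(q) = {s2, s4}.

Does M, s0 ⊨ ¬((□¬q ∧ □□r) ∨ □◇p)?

At s0: (□¬q ∧ □□r) ∨ □◇p is true, so ¬((□¬q ∧ □□r) ∨ □◇p) is false.
  At s0: □¬q ∧ □□r is false, □◇p is true, so (□¬q ∧ □□r) ∨ □◇p is true.
    At s0: □¬q is true, □□r is false, so □¬q ∧ □□r is false.
      At s0: □¬q requires ¬q at every successor {s1}.
        At s1: ¬q is true.
      So □¬q is true at s0.
      At s0: □□r requires □r at every successor {s1}.
        □r fails at s1, so □□r is false at s0.
    At s0: □◇p requires ◇p at every successor {s1}.
      At s1: ◇p is true.
    So □◇p is true at s0.

No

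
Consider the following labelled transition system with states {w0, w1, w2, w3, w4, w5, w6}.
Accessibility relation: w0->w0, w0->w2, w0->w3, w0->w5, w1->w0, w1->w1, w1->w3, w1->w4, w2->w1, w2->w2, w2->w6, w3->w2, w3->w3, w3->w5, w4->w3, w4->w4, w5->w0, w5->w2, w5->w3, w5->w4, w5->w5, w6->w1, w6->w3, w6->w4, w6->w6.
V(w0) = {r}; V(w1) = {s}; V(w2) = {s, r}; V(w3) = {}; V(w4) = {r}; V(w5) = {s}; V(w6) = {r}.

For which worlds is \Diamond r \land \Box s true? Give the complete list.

Recall that \Box ψ holds at a world iff ψ holds at every accessible world, and \Diamond ψ holds iff ψ holds at some accessible world.
Let φ = \Diamond r \land \Box s. Evaluate φ at each world:
  w0 (successors {w0, w2, w3, w5}): φ is false.
  w1 (successors {w0, w1, w3, w4}): φ is false.
  w2 (successors {w1, w2, w6}): φ is false.
  w3 (successors {w2, w3, w5}): φ is false.
  w4 (successors {w3, w4}): φ is false.
  w5 (successors {w0, w2, w3, w4, w5}): φ is false.
  w6 (successors {w1, w3, w4, w6}): φ is false.
For instance, at w4:
  At w4: \Diamond r is true, \Box s is false, so \Diamond r \land \Box s is false.
    At w4: \Diamond r requires r at some successor in {w3, w4}.
      r holds at w4, so \Diamond r is true at w4.
    At w4: \Box s requires s at every successor {w3, w4}.
      s fails at w3, so \Box s is false at w4.
Satisfying worlds: none.

none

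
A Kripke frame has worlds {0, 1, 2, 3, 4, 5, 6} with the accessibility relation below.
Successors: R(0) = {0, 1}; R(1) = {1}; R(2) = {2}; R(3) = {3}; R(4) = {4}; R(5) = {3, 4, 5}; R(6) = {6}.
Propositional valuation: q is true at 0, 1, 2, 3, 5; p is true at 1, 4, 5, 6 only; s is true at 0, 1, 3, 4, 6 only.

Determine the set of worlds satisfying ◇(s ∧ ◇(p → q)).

Let φ = ◇(s ∧ ◇(p → q)). Evaluate φ at each world:
  0 (successors {0, 1}): φ is true.
  1 (successors {1}): φ is true.
  2 (successors {2}): φ is false.
  3 (successors {3}): φ is true.
  4 (successors {4}): φ is false.
  5 (successors {3, 4, 5}): φ is true.
  6 (successors {6}): φ is false.
For instance, at 4:
  At 4: ◇(s ∧ ◇(p → q)) requires s ∧ ◇(p → q) at some successor in {4}.
    At 4: s ∧ ◇(p → q) is false.
  So ◇(s ∧ ◇(p → q)) is false at 4.
Satisfying worlds: {0, 1, 3, 5}

0, 1, 3, 5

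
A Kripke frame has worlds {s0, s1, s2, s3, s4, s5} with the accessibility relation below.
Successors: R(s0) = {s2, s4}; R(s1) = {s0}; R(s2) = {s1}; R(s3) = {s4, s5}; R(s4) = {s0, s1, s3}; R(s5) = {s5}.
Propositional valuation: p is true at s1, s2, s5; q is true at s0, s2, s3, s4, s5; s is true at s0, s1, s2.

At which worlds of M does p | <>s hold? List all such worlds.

s0, s1, s2, s4, s5

Let φ = p | <>s. Evaluate φ at each world:
  s0 (successors {s2, s4}): φ is true.
  s1 (successors {s0}): φ is true.
  s2 (successors {s1}): φ is true.
  s3 (successors {s4, s5}): φ is false.
  s4 (successors {s0, s1, s3}): φ is true.
  s5 (successors {s5}): φ is true.
For instance, at s1:
  At s1: p is true, <>s is true, so p | <>s is true.
    At s1: <>s requires s at some successor in {s0}.
      s holds at s0, so <>s is true at s1.
Satisfying worlds: {s0, s1, s2, s4, s5}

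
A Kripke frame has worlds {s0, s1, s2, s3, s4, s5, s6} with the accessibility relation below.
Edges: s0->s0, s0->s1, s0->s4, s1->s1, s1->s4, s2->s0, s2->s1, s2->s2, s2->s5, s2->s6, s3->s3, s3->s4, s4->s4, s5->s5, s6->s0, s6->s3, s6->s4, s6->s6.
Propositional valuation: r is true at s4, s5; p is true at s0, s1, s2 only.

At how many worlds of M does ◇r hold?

Let φ = ◇r. Evaluate φ at each world:
  s0 (successors {s0, s1, s4}): φ is true.
  s1 (successors {s1, s4}): φ is true.
  s2 (successors {s0, s1, s2, s5, s6}): φ is true.
  s3 (successors {s3, s4}): φ is true.
  s4 (successors {s4}): φ is true.
  s5 (successors {s5}): φ is true.
  s6 (successors {s0, s3, s4, s6}): φ is true.
For instance, at s1:
  At s1: ◇r requires r at some successor in {s1, s4}.
    r holds at s4, so ◇r is true at s1.
Satisfying worlds: {s0, s1, s2, s3, s4, s5, s6}

7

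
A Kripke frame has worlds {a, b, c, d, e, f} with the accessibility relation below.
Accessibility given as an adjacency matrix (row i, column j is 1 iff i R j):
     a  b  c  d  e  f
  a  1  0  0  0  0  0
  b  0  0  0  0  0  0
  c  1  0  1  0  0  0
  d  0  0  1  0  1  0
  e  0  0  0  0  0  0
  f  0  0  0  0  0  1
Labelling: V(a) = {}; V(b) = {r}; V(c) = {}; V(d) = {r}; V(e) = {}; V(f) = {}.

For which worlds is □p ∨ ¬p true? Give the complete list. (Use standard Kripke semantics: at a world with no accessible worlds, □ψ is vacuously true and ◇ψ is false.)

a, b, c, d, e, f

Let φ = □p ∨ ¬p. Evaluate φ at each world:
  a (successors {a}): φ is true.
  b (successors ∅): φ is true.
  c (successors {a, c}): φ is true.
  d (successors {c, e}): φ is true.
  e (successors ∅): φ is true.
  f (successors {f}): φ is true.
For instance, at a:
  At a: □p is false, ¬p is true, so □p ∨ ¬p is true.
    At a: □p requires p at every successor {a}.
      p fails at a, so □p is false at a.
Satisfying worlds: {a, b, c, d, e, f}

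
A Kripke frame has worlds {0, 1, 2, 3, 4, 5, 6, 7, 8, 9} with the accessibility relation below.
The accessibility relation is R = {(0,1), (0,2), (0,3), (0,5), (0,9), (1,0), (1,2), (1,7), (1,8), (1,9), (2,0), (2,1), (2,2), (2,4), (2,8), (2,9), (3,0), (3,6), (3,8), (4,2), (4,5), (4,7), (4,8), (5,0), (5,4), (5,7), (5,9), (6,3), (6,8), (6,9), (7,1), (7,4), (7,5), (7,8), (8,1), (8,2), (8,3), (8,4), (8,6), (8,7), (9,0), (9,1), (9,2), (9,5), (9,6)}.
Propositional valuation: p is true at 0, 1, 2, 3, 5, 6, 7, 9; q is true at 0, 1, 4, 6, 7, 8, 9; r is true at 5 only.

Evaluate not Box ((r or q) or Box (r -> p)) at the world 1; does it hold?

Recall that Box ψ holds at a world iff ψ holds at every accessible world, and Dia ψ holds iff ψ holds at some accessible world.
At 1: Box ((r or q) or Box (r -> p)) is true, so not Box ((r or q) or Box (r -> p)) is false.
  At 1: Box ((r or q) or Box (r -> p)) requires (r or q) or Box (r -> p) at every successor {0, 2, 7, 8, 9}.
    At 0: (r or q) or Box (r -> p) is true.
    At 2: (r or q) or Box (r -> p) is true.
    At 7: (r or q) or Box (r -> p) is true.
    At 8: (r or q) or Box (r -> p) is true.
    At 9: (r or q) or Box (r -> p) is true.
  So Box ((r or q) or Box (r -> p)) is true at 1.

No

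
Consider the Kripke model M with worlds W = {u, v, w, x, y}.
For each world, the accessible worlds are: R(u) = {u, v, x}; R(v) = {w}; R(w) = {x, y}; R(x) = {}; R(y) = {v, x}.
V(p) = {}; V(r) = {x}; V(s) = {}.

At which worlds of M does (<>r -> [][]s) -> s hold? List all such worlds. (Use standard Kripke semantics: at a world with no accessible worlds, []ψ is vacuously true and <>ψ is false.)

Let φ = (<>r -> [][]s) -> s. Evaluate φ at each world:
  u (successors {u, v, x}): φ is true.
  v (successors {w}): φ is false.
  w (successors {x, y}): φ is true.
  x (successors ∅): φ is false.
  y (successors {v, x}): φ is true.
For instance, at w:
  At w: <>r -> [][]s is false, s is false, so (<>r -> [][]s) -> s is true.
    At w: <>r is true, [][]s is false, so <>r -> [][]s is false.
      At w: <>r requires r at some successor in {x, y}.
        r holds at x, so <>r is true at w.
      At w: [][]s requires []s at every successor {x, y}.
        []s fails at y, so [][]s is false at w.
Satisfying worlds: {u, w, y}

u, w, y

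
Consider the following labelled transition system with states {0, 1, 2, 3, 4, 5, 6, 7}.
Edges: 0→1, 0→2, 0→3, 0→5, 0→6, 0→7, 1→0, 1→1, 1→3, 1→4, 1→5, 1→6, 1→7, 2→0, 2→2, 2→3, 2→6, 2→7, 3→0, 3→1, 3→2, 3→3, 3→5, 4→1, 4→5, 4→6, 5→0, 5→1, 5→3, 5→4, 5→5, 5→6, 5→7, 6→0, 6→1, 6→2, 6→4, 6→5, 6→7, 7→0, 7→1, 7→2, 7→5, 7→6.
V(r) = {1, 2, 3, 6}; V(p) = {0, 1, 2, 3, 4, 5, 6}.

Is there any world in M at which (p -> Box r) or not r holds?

Yes

Let φ = (p -> Box r) or not r. Evaluate φ at each world:
  0 (successors {1, 2, 3, 5, 6, 7}): φ is true.
  1 (successors {0, 1, 3, 4, 5, 6, 7}): φ is false.
  2 (successors {0, 2, 3, 6, 7}): φ is false.
  3 (successors {0, 1, 2, 3, 5}): φ is false.
  4 (successors {1, 5, 6}): φ is true.
  5 (successors {0, 1, 3, 4, 5, 6, 7}): φ is true.
  6 (successors {0, 1, 2, 4, 5, 7}): φ is false.
  7 (successors {0, 1, 2, 5, 6}): φ is true.
Detail at 0 (witness):
  At 0: p -> Box r is false, not r is true, so (p -> Box r) or not r is true.
    At 0: p is true, Box r is false, so p -> Box r is false.
      At 0: Box r requires r at every successor {1, 2, 3, 5, 6, 7}.
        r fails at 5, so Box r is false at 0.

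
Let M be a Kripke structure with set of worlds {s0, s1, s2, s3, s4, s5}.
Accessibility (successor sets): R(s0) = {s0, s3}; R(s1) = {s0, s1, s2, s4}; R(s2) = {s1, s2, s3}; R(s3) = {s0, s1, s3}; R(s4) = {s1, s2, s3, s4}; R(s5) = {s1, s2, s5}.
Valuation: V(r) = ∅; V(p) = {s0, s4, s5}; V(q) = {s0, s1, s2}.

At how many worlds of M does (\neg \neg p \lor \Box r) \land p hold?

Let φ = (\neg \neg p \lor \Box r) \land p. Evaluate φ at each world:
  s0 (successors {s0, s3}): φ is true.
  s1 (successors {s0, s1, s2, s4}): φ is false.
  s2 (successors {s1, s2, s3}): φ is false.
  s3 (successors {s0, s1, s3}): φ is false.
  s4 (successors {s1, s2, s3, s4}): φ is true.
  s5 (successors {s1, s2, s5}): φ is true.
For instance, at s2:
  At s2: \neg \neg p \lor \Box r is false, p is false, so (\neg \neg p \lor \Box r) \land p is false.
    At s2: \neg \neg p is false, \Box r is false, so \neg \neg p \lor \Box r is false.
      At s2: \Box r requires r at every successor {s1, s2, s3}.
        r fails at s1, so \Box r is false at s2.
Satisfying worlds: {s0, s4, s5}

3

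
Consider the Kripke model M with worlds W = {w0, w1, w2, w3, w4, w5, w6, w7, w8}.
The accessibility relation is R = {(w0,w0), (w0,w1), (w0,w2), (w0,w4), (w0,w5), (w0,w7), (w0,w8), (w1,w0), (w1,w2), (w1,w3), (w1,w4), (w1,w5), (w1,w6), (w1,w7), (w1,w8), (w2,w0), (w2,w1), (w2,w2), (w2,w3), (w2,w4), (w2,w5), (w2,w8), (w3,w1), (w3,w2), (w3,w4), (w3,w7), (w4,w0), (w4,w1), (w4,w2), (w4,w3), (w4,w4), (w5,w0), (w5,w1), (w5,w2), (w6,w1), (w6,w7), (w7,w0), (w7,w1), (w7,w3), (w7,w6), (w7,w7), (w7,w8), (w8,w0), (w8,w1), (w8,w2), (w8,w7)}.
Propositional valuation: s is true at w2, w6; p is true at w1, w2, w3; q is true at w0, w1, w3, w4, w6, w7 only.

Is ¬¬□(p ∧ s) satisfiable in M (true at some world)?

Recall that □ψ holds at a world iff ψ holds at every accessible world, and ◇ψ holds iff ψ holds at some accessible world.
Let φ = ¬¬□(p ∧ s). Evaluate φ at each world:
  w0 (successors {w0, w1, w2, w4, w5, w7, w8}): φ is false.
  w1 (successors {w0, w2, w3, w4, w5, w6, w7, w8}): φ is false.
  w2 (successors {w0, w1, w2, w3, w4, w5, w8}): φ is false.
  w3 (successors {w1, w2, w4, w7}): φ is false.
  w4 (successors {w0, w1, w2, w3, w4}): φ is false.
  w5 (successors {w0, w1, w2}): φ is false.
  w6 (successors {w1, w7}): φ is false.
  w7 (successors {w0, w1, w3, w6, w7, w8}): φ is false.
  w8 (successors {w0, w1, w2, w7}): φ is false.
For instance, at w0:
  At w0: ¬□(p ∧ s) is true, so ¬¬□(p ∧ s) is false.
    At w0: □(p ∧ s) is false, so ¬□(p ∧ s) is true.
      At w0: □(p ∧ s) requires p ∧ s at every successor {w0, w1, w2, w4, w5, w7, w8}.
        p ∧ s fails at w0, so □(p ∧ s) is false at w0.

No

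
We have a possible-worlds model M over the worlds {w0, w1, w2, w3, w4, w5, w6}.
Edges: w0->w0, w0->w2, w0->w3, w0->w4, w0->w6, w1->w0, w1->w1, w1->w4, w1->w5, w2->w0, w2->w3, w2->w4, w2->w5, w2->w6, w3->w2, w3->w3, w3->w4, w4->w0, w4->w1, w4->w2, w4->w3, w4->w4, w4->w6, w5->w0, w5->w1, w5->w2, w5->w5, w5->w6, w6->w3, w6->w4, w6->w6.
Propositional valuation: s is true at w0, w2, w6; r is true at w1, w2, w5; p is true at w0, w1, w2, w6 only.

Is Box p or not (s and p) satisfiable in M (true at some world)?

Yes

Recall that Box ψ holds at a world iff ψ holds at every accessible world, and Dia ψ holds iff ψ holds at some accessible world.
Let φ = Box p or not (s and p). Evaluate φ at each world:
  w0 (successors {w0, w2, w3, w4, w6}): φ is false.
  w1 (successors {w0, w1, w4, w5}): φ is true.
  w2 (successors {w0, w3, w4, w5, w6}): φ is false.
  w3 (successors {w2, w3, w4}): φ is true.
  w4 (successors {w0, w1, w2, w3, w4, w6}): φ is true.
  w5 (successors {w0, w1, w2, w5, w6}): φ is true.
  w6 (successors {w3, w4, w6}): φ is false.
Detail at w1 (witness):
  At w1: Box p is false, not (s and p) is true, so Box p or not (s and p) is true.
    At w1: Box p requires p at every successor {w0, w1, w4, w5}.
      p fails at w4, so Box p is false at w1.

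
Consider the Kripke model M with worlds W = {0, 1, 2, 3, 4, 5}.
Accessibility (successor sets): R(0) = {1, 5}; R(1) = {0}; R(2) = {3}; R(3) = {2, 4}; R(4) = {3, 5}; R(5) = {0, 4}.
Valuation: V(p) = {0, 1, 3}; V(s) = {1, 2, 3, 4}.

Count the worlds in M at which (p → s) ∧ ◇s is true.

4

Recall that ◇ψ holds at a world iff ψ holds at some accessible world.
Let φ = (p → s) ∧ ◇s. Evaluate φ at each world:
  0 (successors {1, 5}): φ is false.
  1 (successors {0}): φ is false.
  2 (successors {3}): φ is true.
  3 (successors {2, 4}): φ is true.
  4 (successors {3, 5}): φ is true.
  5 (successors {0, 4}): φ is true.
For instance, at 0:
  At 0: p → s is false, ◇s is true, so (p → s) ∧ ◇s is false.
    At 0: ◇s requires s at some successor in {1, 5}.
      s holds at 1, so ◇s is true at 0.
Satisfying worlds: {2, 3, 4, 5}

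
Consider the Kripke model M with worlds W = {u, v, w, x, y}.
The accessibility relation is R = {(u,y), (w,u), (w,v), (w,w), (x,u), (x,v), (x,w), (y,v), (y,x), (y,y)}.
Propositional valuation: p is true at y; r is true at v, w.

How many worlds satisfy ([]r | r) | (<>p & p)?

3

Let φ = ([]r | r) | (<>p & p). Evaluate φ at each world:
  u (successors {y}): φ is false.
  v (successors ∅): φ is true.
  w (successors {u, v, w}): φ is true.
  x (successors {u, v, w}): φ is false.
  y (successors {v, x, y}): φ is true.
For instance, at y:
  At y: []r | r is false, <>p & p is true, so ([]r | r) | (<>p & p) is true.
    At y: []r is false, r is false, so []r | r is false.
      At y: []r requires r at every successor {v, x, y}.
        r fails at x, so []r is false at y.
    At y: <>p is true, p is true, so <>p & p is true.
      At y: <>p requires p at some successor in {v, x, y}.
        p holds at y, so <>p is true at y.
Satisfying worlds: {v, w, y}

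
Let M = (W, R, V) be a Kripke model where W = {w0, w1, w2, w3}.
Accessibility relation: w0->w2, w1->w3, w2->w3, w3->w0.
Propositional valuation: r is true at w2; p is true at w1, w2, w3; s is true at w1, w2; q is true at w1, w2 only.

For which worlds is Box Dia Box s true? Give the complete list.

w1, w2

Recall that Box ψ holds at a world iff ψ holds at every accessible world, and Dia ψ holds iff ψ holds at some accessible world.
Let φ = Box Dia Box s. Evaluate φ at each world:
  w0 (successors {w2}): φ is false.
  w1 (successors {w3}): φ is true.
  w2 (successors {w3}): φ is true.
  w3 (successors {w0}): φ is false.
For instance, at w0:
  At w0: Box Dia Box s requires Dia Box s at every successor {w2}.
    Dia Box s fails at w2, so Box Dia Box s is false at w0.
      At w2: Dia Box s requires Box s at some successor in {w3}.
        At w3: Box s is false.
      So Dia Box s is false at w2.
Satisfying worlds: {w1, w2}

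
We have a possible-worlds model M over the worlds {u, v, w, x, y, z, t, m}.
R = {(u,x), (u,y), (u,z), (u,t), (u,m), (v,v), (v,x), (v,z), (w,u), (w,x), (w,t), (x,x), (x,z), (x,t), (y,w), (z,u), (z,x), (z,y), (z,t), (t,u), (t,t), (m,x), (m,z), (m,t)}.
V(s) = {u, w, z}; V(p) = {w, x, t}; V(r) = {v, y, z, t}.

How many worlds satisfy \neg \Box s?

7

Let φ = \neg \Box s. Evaluate φ at each world:
  u (successors {x, y, z, t, m}): φ is true.
  v (successors {v, x, z}): φ is true.
  w (successors {u, x, t}): φ is true.
  x (successors {x, z, t}): φ is true.
  y (successors {w}): φ is false.
  z (successors {u, x, y, t}): φ is true.
  t (successors {u, t}): φ is true.
  m (successors {x, z, t}): φ is true.
For instance, at y:
  At y: \Box s is true, so \neg \Box s is false.
    At y: \Box s requires s at every successor {w}.
      At w: s is true.
    So \Box s is true at y.
Satisfying worlds: {u, v, w, x, z, t, m}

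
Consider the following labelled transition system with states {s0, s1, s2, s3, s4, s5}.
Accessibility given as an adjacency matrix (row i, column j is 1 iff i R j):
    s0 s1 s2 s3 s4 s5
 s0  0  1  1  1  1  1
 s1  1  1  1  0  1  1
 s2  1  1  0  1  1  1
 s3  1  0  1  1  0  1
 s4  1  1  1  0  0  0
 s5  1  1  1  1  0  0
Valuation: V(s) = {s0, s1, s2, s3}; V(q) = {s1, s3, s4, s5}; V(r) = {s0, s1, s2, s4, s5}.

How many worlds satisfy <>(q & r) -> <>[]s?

4

Recall that []ψ holds at a world iff ψ holds at every accessible world, and <>ψ holds iff ψ holds at some accessible world.
Let φ = <>(q & r) -> <>[]s. Evaluate φ at each world:
  s0 (successors {s1, s2, s3, s4, s5}): φ is true.
  s1 (successors {s0, s1, s2, s4, s5}): φ is true.
  s2 (successors {s0, s1, s3, s4, s5}): φ is true.
  s3 (successors {s0, s2, s3, s5}): φ is true.
  s4 (successors {s0, s1, s2}): φ is false.
  s5 (successors {s0, s1, s2, s3}): φ is false.
For instance, at s5:
  At s5: <>(q & r) is true, <>[]s is false, so <>(q & r) -> <>[]s is false.
    At s5: <>(q & r) requires q & r at some successor in {s0, s1, s2, s3}.
      q & r holds at s1, so <>(q & r) is true at s5.
    At s5: <>[]s requires []s at some successor in {s0, s1, s2, s3}.
      At s0: []s is false.
      At s1: []s is false.
      At s2: []s is false.
      At s3: []s is false.
    So <>[]s is false at s5.
Satisfying worlds: {s0, s1, s2, s3}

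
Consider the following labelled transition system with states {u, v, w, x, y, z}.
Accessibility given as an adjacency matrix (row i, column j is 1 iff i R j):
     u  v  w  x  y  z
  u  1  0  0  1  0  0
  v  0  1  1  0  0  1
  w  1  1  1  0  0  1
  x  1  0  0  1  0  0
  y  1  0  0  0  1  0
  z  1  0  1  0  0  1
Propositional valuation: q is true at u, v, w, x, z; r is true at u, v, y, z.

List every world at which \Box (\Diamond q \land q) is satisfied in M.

Recall that \Box ψ holds at a world iff ψ holds at every accessible world, and \Diamond ψ holds iff ψ holds at some accessible world.
Let φ = \Box (\Diamond q \land q). Evaluate φ at each world:
  u (successors {u, x}): φ is true.
  v (successors {v, w, z}): φ is true.
  w (successors {u, v, w, z}): φ is true.
  x (successors {u, x}): φ is true.
  y (successors {u, y}): φ is false.
  z (successors {u, w, z}): φ is true.
For instance, at v:
  At v: \Box (\Diamond q \land q) requires \Diamond q \land q at every successor {v, w, z}.
      At v: \Diamond q is true, q is true, so \Diamond q \land q is true.
      At w: \Diamond q is true, q is true, so \Diamond q \land q is true.
      At z: \Diamond q is true, q is true, so \Diamond q \land q is true.
  So \Box (\Diamond q \land q) is true at v.
Satisfying worlds: {u, v, w, x, z}

u, v, w, x, z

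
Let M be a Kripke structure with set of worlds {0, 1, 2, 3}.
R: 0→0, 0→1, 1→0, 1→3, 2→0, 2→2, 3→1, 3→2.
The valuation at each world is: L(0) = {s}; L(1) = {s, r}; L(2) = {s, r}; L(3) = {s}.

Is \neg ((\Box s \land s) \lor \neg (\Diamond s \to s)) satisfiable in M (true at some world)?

No

Let φ = \neg ((\Box s \land s) \lor \neg (\Diamond s \to s)). Evaluate φ at each world:
  0 (successors {0, 1}): φ is false.
  1 (successors {0, 3}): φ is false.
  2 (successors {0, 2}): φ is false.
  3 (successors {1, 2}): φ is false.
For instance, at 2:
  At 2: (\Box s \land s) \lor \neg (\Diamond s \to s) is true, so \neg ((\Box s \land s) \lor \neg (\Diamond s \to s)) is false.
    At 2: \Box s \land s is true, \neg (\Diamond s \to s) is false, so (\Box s \land s) \lor \neg (\Diamond s \to s) is true.
      At 2: \Box s is true, s is true, so \Box s \land s is true.
      At 2: \Diamond s \to s is true, so \neg (\Diamond s \to s) is false.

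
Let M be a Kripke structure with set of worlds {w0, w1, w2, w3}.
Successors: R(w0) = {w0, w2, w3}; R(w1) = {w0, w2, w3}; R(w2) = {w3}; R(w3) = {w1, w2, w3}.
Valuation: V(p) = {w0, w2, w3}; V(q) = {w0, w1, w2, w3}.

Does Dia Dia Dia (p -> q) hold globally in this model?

Let φ = Dia Dia Dia (p -> q). Evaluate φ at each world:
  w0 (successors {w0, w2, w3}): φ is true.
  w1 (successors {w0, w2, w3}): φ is true.
  w2 (successors {w3}): φ is true.
  w3 (successors {w1, w2, w3}): φ is true.
For instance, at w1:
  At w1: Dia Dia Dia (p -> q) requires Dia Dia (p -> q) at some successor in {w0, w2, w3}.
    Dia Dia (p -> q) holds at w0, so Dia Dia Dia (p -> q) is true at w1.
      At w0: Dia Dia (p -> q) requires Dia (p -> q) at some successor in {w0, w2, w3}.
        Dia (p -> q) holds at w0, so Dia Dia (p -> q) is true at w0.

Yes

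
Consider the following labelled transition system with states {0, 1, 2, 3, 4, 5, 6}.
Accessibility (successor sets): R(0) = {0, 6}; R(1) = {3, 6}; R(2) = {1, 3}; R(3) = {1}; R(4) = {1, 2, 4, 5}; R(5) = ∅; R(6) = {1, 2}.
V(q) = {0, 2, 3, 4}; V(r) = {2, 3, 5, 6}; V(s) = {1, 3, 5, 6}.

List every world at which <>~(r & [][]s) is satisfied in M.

0, 2, 3, 4, 6

Let φ = <>~(r & [][]s). Evaluate φ at each world:
  0 (successors {0, 6}): φ is true.
  1 (successors {3, 6}): φ is false.
  2 (successors {1, 3}): φ is true.
  3 (successors {1}): φ is true.
  4 (successors {1, 2, 4, 5}): φ is true.
  5 (successors ∅): φ is false.
  6 (successors {1, 2}): φ is true.
For instance, at 4:
  At 4: <>~(r & [][]s) requires ~(r & [][]s) at some successor in {1, 2, 4, 5}.
    ~(r & [][]s) holds at 1, so <>~(r & [][]s) is true at 4.
      At 1: r & [][]s is false, so ~(r & [][]s) is true.
Satisfying worlds: {0, 2, 3, 4, 6}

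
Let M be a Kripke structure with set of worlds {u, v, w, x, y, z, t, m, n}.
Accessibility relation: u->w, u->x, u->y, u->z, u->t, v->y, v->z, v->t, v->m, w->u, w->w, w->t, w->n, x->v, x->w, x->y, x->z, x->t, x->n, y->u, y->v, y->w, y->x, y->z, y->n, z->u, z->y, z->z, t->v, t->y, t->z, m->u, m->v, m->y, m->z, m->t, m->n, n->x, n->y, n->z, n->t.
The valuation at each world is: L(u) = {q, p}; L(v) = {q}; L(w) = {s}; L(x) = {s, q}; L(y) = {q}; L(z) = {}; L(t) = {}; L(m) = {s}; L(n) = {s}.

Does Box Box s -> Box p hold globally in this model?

Yes

Let φ = Box Box s -> Box p. Evaluate φ at each world:
  u (successors {w, x, y, z, t}): φ is true.
  v (successors {y, z, t, m}): φ is true.
  w (successors {u, w, t, n}): φ is true.
  x (successors {v, w, y, z, t, n}): φ is true.
  y (successors {u, v, w, x, z, n}): φ is true.
  z (successors {u, y, z}): φ is true.
  t (successors {v, y, z}): φ is true.
  m (successors {u, v, y, z, t, n}): φ is true.
  n (successors {x, y, z, t}): φ is true.
For instance, at y:
  At y: Box Box s is false, Box p is false, so Box Box s -> Box p is true.
    At y: Box Box s requires Box s at every successor {u, v, w, x, z, n}.
      Box s fails at u, so Box Box s is false at y.
    At y: Box p requires p at every successor {u, v, w, x, z, n}.
      p fails at v, so Box p is false at y.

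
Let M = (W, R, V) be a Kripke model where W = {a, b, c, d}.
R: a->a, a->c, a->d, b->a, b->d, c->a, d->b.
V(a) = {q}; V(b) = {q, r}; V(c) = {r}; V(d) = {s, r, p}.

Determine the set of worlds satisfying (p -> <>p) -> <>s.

Recall that <>ψ holds at a world iff ψ holds at some accessible world.
Let φ = (p -> <>p) -> <>s. Evaluate φ at each world:
  a (successors {a, c, d}): φ is true.
  b (successors {a, d}): φ is true.
  c (successors {a}): φ is false.
  d (successors {b}): φ is true.
For instance, at b:
  At b: p -> <>p is true, <>s is true, so (p -> <>p) -> <>s is true.
    At b: p is false, <>p is true, so p -> <>p is true.
      At b: <>p requires p at some successor in {a, d}.
        p holds at d, so <>p is true at b.
    At b: <>s requires s at some successor in {a, d}.
      s holds at d, so <>s is true at b.
Satisfying worlds: {a, b, d}

a, b, d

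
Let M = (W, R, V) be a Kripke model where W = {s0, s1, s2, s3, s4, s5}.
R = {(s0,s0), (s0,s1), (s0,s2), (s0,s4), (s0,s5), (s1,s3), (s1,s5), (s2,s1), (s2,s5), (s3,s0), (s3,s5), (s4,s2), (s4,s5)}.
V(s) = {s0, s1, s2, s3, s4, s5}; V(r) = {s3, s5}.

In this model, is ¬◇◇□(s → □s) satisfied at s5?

Yes

At s5: ◇◇□(s → □s) is false, so ¬◇◇□(s → □s) is true.
  At s5: no accessible worlds, so ◇◇□(s → □s) is false.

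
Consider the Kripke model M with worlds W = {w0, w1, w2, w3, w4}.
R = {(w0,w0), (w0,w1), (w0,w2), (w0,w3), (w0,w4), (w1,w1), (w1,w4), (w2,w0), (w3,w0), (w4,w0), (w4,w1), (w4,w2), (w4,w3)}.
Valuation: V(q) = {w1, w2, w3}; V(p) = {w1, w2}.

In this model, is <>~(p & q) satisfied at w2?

At w2: <>~(p & q) requires ~(p & q) at some successor in {w0}.
  ~(p & q) holds at w0, so <>~(p & q) is true at w2.

Yes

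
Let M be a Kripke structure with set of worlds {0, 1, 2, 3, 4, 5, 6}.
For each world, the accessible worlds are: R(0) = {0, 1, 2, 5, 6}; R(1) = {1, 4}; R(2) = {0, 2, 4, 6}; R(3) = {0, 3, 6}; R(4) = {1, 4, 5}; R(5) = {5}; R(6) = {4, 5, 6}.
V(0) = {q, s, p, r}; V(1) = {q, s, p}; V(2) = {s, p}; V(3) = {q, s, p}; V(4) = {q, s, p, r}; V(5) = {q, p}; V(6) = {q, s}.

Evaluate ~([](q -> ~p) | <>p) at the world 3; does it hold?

No

At 3: [](q -> ~p) | <>p is true, so ~([](q -> ~p) | <>p) is false.
  At 3: [](q -> ~p) is false, <>p is true, so [](q -> ~p) | <>p is true.
    At 3: [](q -> ~p) requires q -> ~p at every successor {0, 3, 6}.
      q -> ~p fails at 0, so [](q -> ~p) is false at 3.
    At 3: <>p requires p at some successor in {0, 3, 6}.
      p holds at 0, so <>p is true at 3.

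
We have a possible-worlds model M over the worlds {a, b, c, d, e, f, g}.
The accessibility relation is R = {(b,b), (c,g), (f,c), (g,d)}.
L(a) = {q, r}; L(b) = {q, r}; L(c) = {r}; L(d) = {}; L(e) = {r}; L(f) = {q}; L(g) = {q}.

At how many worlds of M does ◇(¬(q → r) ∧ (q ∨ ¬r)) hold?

1

Let φ = ◇(¬(q → r) ∧ (q ∨ ¬r)). Evaluate φ at each world:
  a (successors ∅): φ is false.
  b (successors {b}): φ is false.
  c (successors {g}): φ is true.
  d (successors ∅): φ is false.
  e (successors ∅): φ is false.
  f (successors {c}): φ is false.
  g (successors {d}): φ is false.
For instance, at c:
  At c: ◇(¬(q → r) ∧ (q ∨ ¬r)) requires ¬(q → r) ∧ (q ∨ ¬r) at some successor in {g}.
    ¬(q → r) ∧ (q ∨ ¬r) holds at g, so ◇(¬(q → r) ∧ (q ∨ ¬r)) is true at c.
Satisfying worlds: {c}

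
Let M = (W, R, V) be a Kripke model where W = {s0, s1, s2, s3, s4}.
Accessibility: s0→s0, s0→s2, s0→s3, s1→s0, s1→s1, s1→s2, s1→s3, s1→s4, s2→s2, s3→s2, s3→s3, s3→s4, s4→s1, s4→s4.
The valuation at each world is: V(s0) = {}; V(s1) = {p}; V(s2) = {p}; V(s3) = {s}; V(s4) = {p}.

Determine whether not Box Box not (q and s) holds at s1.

Recall that Box ψ holds at a world iff ψ holds at every accessible world, and Dia ψ holds iff ψ holds at some accessible world.
At s1: Box Box not (q and s) is true, so not Box Box not (q and s) is false.
  At s1: Box Box not (q and s) requires Box not (q and s) at every successor {s0, s1, s2, s3, s4}.
    At s0: Box not (q and s) is true.
    At s1: Box not (q and s) is true.
    At s2: Box not (q and s) is true.
    At s3: Box not (q and s) is true.
    At s4: Box not (q and s) is true.
  So Box Box not (q and s) is true at s1.

No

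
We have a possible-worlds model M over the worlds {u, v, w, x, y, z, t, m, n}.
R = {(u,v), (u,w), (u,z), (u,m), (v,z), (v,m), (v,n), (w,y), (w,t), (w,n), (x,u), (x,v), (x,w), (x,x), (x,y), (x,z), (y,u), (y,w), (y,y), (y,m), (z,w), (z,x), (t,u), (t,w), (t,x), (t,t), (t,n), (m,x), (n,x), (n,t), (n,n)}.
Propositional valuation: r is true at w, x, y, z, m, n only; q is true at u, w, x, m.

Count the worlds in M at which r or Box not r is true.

Recall that Box ψ holds at a world iff ψ holds at every accessible world, and Dia ψ holds iff ψ holds at some accessible world.
Let φ = r or Box not r. Evaluate φ at each world:
  u (successors {v, w, z, m}): φ is false.
  v (successors {z, m, n}): φ is false.
  w (successors {y, t, n}): φ is true.
  x (successors {u, v, w, x, y, z}): φ is true.
  y (successors {u, w, y, m}): φ is true.
  z (successors {w, x}): φ is true.
  t (successors {u, w, x, t, n}): φ is false.
  m (successors {x}): φ is true.
  n (successors {x, t, n}): φ is true.
For instance, at t:
  At t: r is false, Box not r is false, so r or Box not r is false.
    At t: Box not r requires not r at every successor {u, w, x, t, n}.
      not r fails at w, so Box not r is false at t.
Satisfying worlds: {w, x, y, z, m, n}

6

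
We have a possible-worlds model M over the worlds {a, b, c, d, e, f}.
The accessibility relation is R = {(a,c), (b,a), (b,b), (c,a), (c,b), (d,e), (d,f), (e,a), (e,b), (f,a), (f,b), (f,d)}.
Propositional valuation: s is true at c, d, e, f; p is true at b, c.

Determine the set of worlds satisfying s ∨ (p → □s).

Let φ = s ∨ (p → □s). Evaluate φ at each world:
  a (successors {c}): φ is true.
  b (successors {a, b}): φ is false.
  c (successors {a, b}): φ is true.
  d (successors {e, f}): φ is true.
  e (successors {a, b}): φ is true.
  f (successors {a, b, d}): φ is true.
For instance, at b:
  At b: s is false, p → □s is false, so s ∨ (p → □s) is false.
    At b: p is true, □s is false, so p → □s is false.
      At b: □s requires s at every successor {a, b}.
        s fails at a, so □s is false at b.
Satisfying worlds: {a, c, d, e, f}

a, c, d, e, f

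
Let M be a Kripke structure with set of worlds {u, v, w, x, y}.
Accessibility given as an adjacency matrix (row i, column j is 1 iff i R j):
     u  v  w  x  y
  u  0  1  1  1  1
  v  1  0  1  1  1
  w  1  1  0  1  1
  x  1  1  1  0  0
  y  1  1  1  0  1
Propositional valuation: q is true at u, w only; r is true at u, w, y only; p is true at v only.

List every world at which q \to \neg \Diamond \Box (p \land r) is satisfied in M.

u, v, w, x, y

Let φ = q \to \neg \Diamond \Box (p \land r). Evaluate φ at each world:
  u (successors {v, w, x, y}): φ is true.
  v (successors {u, w, x, y}): φ is true.
  w (successors {u, v, x, y}): φ is true.
  x (successors {u, v, w}): φ is true.
  y (successors {u, v, w, y}): φ is true.
For instance, at v:
  At v: q is false, \neg \Diamond \Box (p \land r) is true, so q \to \neg \Diamond \Box (p \land r) is true.
    At v: \Diamond \Box (p \land r) is false, so \neg \Diamond \Box (p \land r) is true.
      At v: \Diamond \Box (p \land r) requires \Box (p \land r) at some successor in {u, w, x, y}.
        At u: \Box (p \land r) is false.
        At w: \Box (p \land r) is false.
        At x: \Box (p \land r) is false.
        At y: \Box (p \land r) is false.
      So \Diamond \Box (p \land r) is false at v.
Satisfying worlds: {u, v, w, x, y}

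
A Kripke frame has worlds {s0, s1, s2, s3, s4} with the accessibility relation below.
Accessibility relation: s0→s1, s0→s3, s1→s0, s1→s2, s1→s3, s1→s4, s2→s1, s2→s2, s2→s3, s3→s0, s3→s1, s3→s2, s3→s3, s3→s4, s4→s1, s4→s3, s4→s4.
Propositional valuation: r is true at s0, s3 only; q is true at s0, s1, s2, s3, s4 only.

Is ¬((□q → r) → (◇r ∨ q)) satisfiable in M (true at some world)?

Let φ = ¬((□q → r) → (◇r ∨ q)). Evaluate φ at each world:
  s0 (successors {s1, s3}): φ is false.
  s1 (successors {s0, s2, s3, s4}): φ is false.
  s2 (successors {s1, s2, s3}): φ is false.
  s3 (successors {s0, s1, s2, s3, s4}): φ is false.
  s4 (successors {s1, s3, s4}): φ is false.
For instance, at s2:
  At s2: (□q → r) → (◇r ∨ q) is true, so ¬((□q → r) → (◇r ∨ q)) is false.
    At s2: □q → r is false, ◇r ∨ q is true, so (□q → r) → (◇r ∨ q) is true.
      At s2: □q is true, r is false, so □q → r is false.
      At s2: ◇r is true, q is true, so ◇r ∨ q is true.

No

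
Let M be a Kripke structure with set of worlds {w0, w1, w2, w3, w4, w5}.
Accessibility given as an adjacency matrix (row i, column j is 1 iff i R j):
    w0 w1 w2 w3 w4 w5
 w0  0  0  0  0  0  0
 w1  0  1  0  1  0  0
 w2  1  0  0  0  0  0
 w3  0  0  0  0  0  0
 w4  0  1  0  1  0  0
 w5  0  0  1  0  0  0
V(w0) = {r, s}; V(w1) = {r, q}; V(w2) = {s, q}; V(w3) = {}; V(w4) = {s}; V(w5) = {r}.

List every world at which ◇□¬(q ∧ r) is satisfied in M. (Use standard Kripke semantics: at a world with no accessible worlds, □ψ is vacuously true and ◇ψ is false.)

Recall that □ψ holds at a world iff ψ holds at every accessible world, and ◇ψ holds iff ψ holds at some accessible world.
Let φ = ◇□¬(q ∧ r). Evaluate φ at each world:
  w0 (successors ∅): φ is false.
  w1 (successors {w1, w3}): φ is true.
  w2 (successors {w0}): φ is true.
  w3 (successors ∅): φ is false.
  w4 (successors {w1, w3}): φ is true.
  w5 (successors {w2}): φ is true.
For instance, at w5:
  At w5: ◇□¬(q ∧ r) requires □¬(q ∧ r) at some successor in {w2}.
    □¬(q ∧ r) holds at w2, so ◇□¬(q ∧ r) is true at w5.
      At w2: □¬(q ∧ r) requires ¬(q ∧ r) at every successor {w0}.
        At w0: ¬(q ∧ r) is true.
      So □¬(q ∧ r) is true at w2.
Satisfying worlds: {w1, w2, w4, w5}

w1, w2, w4, w5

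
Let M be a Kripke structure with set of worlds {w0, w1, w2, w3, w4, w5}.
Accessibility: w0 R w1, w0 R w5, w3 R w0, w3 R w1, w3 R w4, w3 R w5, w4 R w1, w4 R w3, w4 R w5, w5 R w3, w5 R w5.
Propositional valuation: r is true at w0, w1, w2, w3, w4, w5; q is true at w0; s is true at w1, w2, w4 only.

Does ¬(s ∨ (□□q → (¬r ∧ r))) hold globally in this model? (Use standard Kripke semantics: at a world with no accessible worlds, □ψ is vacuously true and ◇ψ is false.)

No

Let φ = ¬(s ∨ (□□q → (¬r ∧ r))). Evaluate φ at each world:
  w0 (successors {w1, w5}): φ is false.
  w1 (successors ∅): φ is false.
  w2 (successors ∅): φ is false.
  w3 (successors {w0, w1, w4, w5}): φ is false.
  w4 (successors {w1, w3, w5}): φ is false.
  w5 (successors {w3, w5}): φ is false.
Detail at w0 (counterexample):
  At w0: s ∨ (□□q → (¬r ∧ r)) is true, so ¬(s ∨ (□□q → (¬r ∧ r))) is false.
    At w0: s is false, □□q → (¬r ∧ r) is true, so s ∨ (□□q → (¬r ∧ r)) is true.
      At w0: □□q is false, ¬r ∧ r is false, so □□q → (¬r ∧ r) is true.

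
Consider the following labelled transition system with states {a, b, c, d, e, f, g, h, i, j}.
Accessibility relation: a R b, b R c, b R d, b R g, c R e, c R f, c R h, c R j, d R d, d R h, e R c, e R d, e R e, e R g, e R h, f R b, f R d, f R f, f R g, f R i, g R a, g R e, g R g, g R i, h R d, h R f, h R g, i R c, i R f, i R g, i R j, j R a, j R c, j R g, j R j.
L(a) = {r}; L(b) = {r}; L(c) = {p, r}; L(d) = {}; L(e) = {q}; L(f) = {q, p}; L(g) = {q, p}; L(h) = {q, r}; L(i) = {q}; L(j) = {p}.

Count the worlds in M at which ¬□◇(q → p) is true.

Recall that □ψ holds at a world iff ψ holds at every accessible world, and ◇ψ holds iff ψ holds at some accessible world.
Let φ = ¬□◇(q → p). Evaluate φ at each world:
  a (successors {b}): φ is false.
  b (successors {c, d, g}): φ is false.
  c (successors {e, f, h, j}): φ is false.
  d (successors {d, h}): φ is false.
  e (successors {c, d, e, g, h}): φ is false.
  f (successors {b, d, f, g, i}): φ is false.
  g (successors {a, e, g, i}): φ is false.
  h (successors {d, f, g}): φ is false.
  i (successors {c, f, g, j}): φ is false.
  j (successors {a, c, g, j}): φ is false.
For instance, at c:
  At c: □◇(q → p) is true, so ¬□◇(q → p) is false.
    At c: □◇(q → p) requires ◇(q → p) at every successor {e, f, h, j}.
      At e: ◇(q → p) is true.
      At f: ◇(q → p) is true.
      At h: ◇(q → p) is true.
      At j: ◇(q → p) is true.
    So □◇(q → p) is true at c.
Satisfying worlds: none.

0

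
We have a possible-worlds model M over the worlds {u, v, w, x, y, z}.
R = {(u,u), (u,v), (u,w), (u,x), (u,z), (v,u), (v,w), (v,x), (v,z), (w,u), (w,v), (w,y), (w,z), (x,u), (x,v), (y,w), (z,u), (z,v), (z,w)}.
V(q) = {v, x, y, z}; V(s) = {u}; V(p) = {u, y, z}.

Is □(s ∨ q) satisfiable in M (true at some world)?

Yes

Recall that □ψ holds at a world iff ψ holds at every accessible world, and ◇ψ holds iff ψ holds at some accessible world.
Let φ = □(s ∨ q). Evaluate φ at each world:
  u (successors {u, v, w, x, z}): φ is false.
  v (successors {u, w, x, z}): φ is false.
  w (successors {u, v, y, z}): φ is true.
  x (successors {u, v}): φ is true.
  y (successors {w}): φ is false.
  z (successors {u, v, w}): φ is false.
Detail at w (witness):
  At w: □(s ∨ q) requires s ∨ q at every successor {u, v, y, z}.
    At u: s ∨ q is true.
    At v: s ∨ q is true.
    At y: s ∨ q is true.
    At z: s ∨ q is true.
  So □(s ∨ q) is true at w.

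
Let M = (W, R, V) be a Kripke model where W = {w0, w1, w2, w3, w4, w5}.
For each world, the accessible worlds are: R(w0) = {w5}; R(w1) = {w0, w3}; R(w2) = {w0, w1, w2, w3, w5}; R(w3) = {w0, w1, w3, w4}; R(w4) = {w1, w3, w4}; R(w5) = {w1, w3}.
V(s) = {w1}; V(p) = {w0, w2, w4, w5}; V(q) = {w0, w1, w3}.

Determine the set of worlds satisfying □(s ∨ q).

w1, w5

Let φ = □(s ∨ q). Evaluate φ at each world:
  w0 (successors {w5}): φ is false.
  w1 (successors {w0, w3}): φ is true.
  w2 (successors {w0, w1, w2, w3, w5}): φ is false.
  w3 (successors {w0, w1, w3, w4}): φ is false.
  w4 (successors {w1, w3, w4}): φ is false.
  w5 (successors {w1, w3}): φ is true.
For instance, at w5:
  At w5: □(s ∨ q) requires s ∨ q at every successor {w1, w3}.
    At w1: s ∨ q is true.
    At w3: s ∨ q is true.
  So □(s ∨ q) is true at w5.
Satisfying worlds: {w1, w5}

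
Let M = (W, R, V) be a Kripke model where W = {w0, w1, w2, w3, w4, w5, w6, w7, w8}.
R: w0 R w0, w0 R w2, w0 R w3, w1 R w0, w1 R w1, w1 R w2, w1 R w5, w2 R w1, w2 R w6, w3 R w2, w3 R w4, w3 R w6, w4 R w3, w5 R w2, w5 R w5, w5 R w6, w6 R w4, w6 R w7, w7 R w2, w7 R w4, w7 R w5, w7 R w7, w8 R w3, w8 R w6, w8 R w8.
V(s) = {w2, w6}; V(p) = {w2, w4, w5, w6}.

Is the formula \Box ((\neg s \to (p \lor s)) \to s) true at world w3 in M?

No

At w3: \Box ((\neg s \to (p \lor s)) \to s) requires (\neg s \to (p \lor s)) \to s at every successor {w2, w4, w6}.
  (\neg s \to (p \lor s)) \to s fails at w4, so \Box ((\neg s \to (p \lor s)) \to s) is false at w3.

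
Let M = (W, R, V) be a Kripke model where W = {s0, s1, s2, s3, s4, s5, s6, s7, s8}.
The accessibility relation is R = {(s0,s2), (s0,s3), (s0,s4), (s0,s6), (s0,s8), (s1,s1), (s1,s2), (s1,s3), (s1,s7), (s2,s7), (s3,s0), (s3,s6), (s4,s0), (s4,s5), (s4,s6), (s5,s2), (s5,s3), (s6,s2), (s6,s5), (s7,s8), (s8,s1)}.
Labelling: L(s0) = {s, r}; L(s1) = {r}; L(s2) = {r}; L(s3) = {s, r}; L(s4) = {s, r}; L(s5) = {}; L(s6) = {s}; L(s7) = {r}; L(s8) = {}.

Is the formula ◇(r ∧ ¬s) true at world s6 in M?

Yes

At s6: ◇(r ∧ ¬s) requires r ∧ ¬s at some successor in {s2, s5}.
  r ∧ ¬s holds at s2, so ◇(r ∧ ¬s) is true at s6.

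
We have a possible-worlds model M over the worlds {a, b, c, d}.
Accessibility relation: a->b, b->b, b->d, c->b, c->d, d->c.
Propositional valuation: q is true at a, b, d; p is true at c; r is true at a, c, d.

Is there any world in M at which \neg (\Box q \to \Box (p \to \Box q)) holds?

Let φ = \neg (\Box q \to \Box (p \to \Box q)). Evaluate φ at each world:
  a (successors {b}): φ is false.
  b (successors {b, d}): φ is false.
  c (successors {b, d}): φ is false.
  d (successors {c}): φ is false.
For instance, at a:
  At a: \Box q \to \Box (p \to \Box q) is true, so \neg (\Box q \to \Box (p \to \Box q)) is false.
    At a: \Box q is true, \Box (p \to \Box q) is true, so \Box q \to \Box (p \to \Box q) is true.
      At a: \Box q requires q at every successor {b}.
        At b: q is true.
      So \Box q is true at a.
      At a: \Box (p \to \Box q) requires p \to \Box q at every successor {b}.
        At b: p \to \Box q is true.
      So \Box (p \to \Box q) is true at a.

No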